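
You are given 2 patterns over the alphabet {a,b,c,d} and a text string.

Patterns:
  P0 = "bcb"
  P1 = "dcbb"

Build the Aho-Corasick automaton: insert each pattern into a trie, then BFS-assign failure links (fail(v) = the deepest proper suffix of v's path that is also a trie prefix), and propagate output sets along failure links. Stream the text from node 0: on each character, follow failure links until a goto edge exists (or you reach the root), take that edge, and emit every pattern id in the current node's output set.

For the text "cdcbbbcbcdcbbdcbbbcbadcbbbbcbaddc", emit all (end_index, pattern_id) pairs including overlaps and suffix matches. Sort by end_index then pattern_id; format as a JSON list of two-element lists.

Build:
Trie (insert patterns):
  n0 'ε': b→1 d→4
  n1 'b': c→2
  n2 'bc': b→3
  n3 'bcb': ·  ←P0
  n4 'd': c→5
  n5 'dc': b→6
  n6 'dcb': b→7
  n7 'dcbb': ·  ←P1

Failure links (BFS by depth):
  n1('b'): parent n0 fail=0; on 'b' 0 → fail=0;  out ∅∪∅=∅
  n4('d'): parent n0 fail=0; on 'd' 0 → fail=0;  out ∅∪∅=∅
  n2('bc'): parent n1 fail=0; on 'c' 0 → fail=0;  out ∅∪∅=∅
  n5('dc'): parent n4 fail=0; on 'c' 0 → fail=0;  out ∅∪∅=∅
  n3('bcb'): parent n2 fail=0; on 'b' 0 → fail=1;  out {0}∪∅={0}
  n6('dcb'): parent n5 fail=0; on 'b' 0 → fail=1;  out ∅∪∅=∅
  n7('dcbb'): parent n6 fail=1; on 'b' 1→0 → fail=1;  out {1}∪∅={1}

Run:
pos 0 'c': at 0
pos 1 'd': at 4
pos 2 'c': at 5
pos 3 'b': at 6
pos 4 'b': at 7  emit P1@[1:4]
pos 5 'b': at 1 ·f
pos 6 'c': at 2
pos 7 'b': at 3  emit P0@[5:7]
pos 8 'c': at 2 ·f
pos 9 'd': at 4 ·f
pos 10 'c': at 5
pos 11 'b': at 6
pos 12 'b': at 7  emit P1@[9:12]
pos 13 'd': at 4 ·f
pos 14 'c': at 5
pos 15 'b': at 6
pos 16 'b': at 7  emit P1@[13:16]
pos 17 'b': at 1 ·f
pos 18 'c': at 2
pos 19 'b': at 3  emit P0@[17:19]
pos 20 'a': at 0 ·f
pos 21 'd': at 4
pos 22 'c': at 5
pos 23 'b': at 6
pos 24 'b': at 7  emit P1@[21:24]
pos 25 'b': at 1 ·f
pos 26 'b': at 1 ·f
pos 27 'c': at 2
pos 28 'b': at 3  emit P0@[26:28]
pos 29 'a': at 0 ·f
pos 30 'd': at 4
pos 31 'd': at 4 ·f
pos 32 'c': at 5

Matches: [[4,1],[7,0],[12,1],[16,1],[19,0],[24,1],[28,0]]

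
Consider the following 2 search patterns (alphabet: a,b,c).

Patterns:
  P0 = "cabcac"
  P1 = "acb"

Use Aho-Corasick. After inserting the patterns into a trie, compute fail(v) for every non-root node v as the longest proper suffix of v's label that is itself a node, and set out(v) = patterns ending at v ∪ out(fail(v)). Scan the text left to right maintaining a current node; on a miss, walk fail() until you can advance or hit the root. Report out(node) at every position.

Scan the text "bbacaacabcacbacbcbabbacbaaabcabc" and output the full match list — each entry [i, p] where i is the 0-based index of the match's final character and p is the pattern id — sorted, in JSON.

Construct AC machine:
Trie (insert patterns):
  0='ε' goto a→7 c→1
  1='c' goto a→2
  2='ca' goto b→3
  3='cab' goto c→4
  4='cabc' goto a→5
  5='cabca' goto c→6
  6='cabcac' goto ·  ←P0
  7='a' goto c→8
  8='ac' goto b→9
  9='acb' goto ·  ←P1

Failure links (BFS by depth):
  n1('c'): parent n0 fail=0; on 'c' 0 → fail=0;  out ∅∪∅=∅
  n7('a'): parent n0 fail=0; on 'a' 0 → fail=0;  out ∅∪∅=∅
  n2('ca'): parent n1 fail=0; on 'a' 0 → fail=7;  out ∅∪∅=∅
  n8('ac'): parent n7 fail=0; on 'c' 0 → fail=1;  out ∅∪∅=∅
  n3('cab'): parent n2 fail=7; on 'b' 7→0 → fail=0;  out ∅∪∅=∅
  n9('acb'): parent n8 fail=1; on 'b' 1→0 → fail=0;  out {1}∪∅={1}
  n4('cabc'): parent n3 fail=0; on 'c' 0 → fail=1;  out ∅∪∅=∅
  n5('cabca'): parent n4 fail=1; on 'a' 1 → fail=2;  out ∅∪∅=∅
  n6('cabcac'): parent n5 fail=2; on 'c' 2→7 → fail=8;  out {0}∪∅={0}

Scan:
pos 0 'b': at 0
pos 1 'b': at 0
pos 2 'a': at 7
pos 3 'c': at 8
pos 4 'a': at 2 (fail-walked)
pos 5 'a': at 7 (fail-walked)
pos 6 'c': at 8
pos 7 'a': at 2 (fail-walked)
pos 8 'b': at 3
pos 9 'c': at 4
pos 10 'a': at 5
pos 11 'c': at 6  → match P0@[6:11]
pos 12 'b': at 9 (fail-walked)  → match P1@[10:12]
pos 13 'a': at 7 (fail-walked)
pos 14 'c': at 8
pos 15 'b': at 9  → match P1@[13:15]
pos 16 'c': at 1 (fail-walked)
pos 17 'b': at 0 (fail-walked)
pos 18 'a': at 7
pos 19 'b': at 0 (fail-walked)
pos 20 'b': at 0
pos 21 'a': at 7
pos 22 'c': at 8
pos 23 'b': at 9  → match P1@[21:23]
pos 24 'a': at 7 (fail-walked)
pos 25 'a': at 7 (fail-walked)
pos 26 'a': at 7 (fail-walked)
pos 27 'b': at 0 (fail-walked)
pos 28 'c': at 1
pos 29 'a': at 2
pos 30 'b': at 3
pos 31 'c': at 4

Matches: [[11,0],[12,1],[15,1],[23,1]]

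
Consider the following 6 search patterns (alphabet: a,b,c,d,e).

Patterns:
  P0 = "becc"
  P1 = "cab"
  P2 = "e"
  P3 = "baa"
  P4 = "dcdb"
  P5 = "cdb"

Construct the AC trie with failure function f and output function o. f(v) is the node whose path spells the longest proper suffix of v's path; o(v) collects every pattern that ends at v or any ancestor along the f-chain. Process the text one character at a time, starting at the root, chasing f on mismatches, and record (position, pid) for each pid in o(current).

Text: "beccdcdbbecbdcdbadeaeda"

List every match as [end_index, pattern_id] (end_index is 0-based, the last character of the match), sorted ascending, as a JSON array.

Construct AC machine:
Trie (insert patterns):
  0='ε' goto b→1 c→5 d→11 e→8
  1='b' goto a→9 e→2
  2='be' goto c→3
  3='bec' goto c→4
  4='becc' goto ·  [P0 ends]
  5='c' goto a→6 d→15
  6='ca' goto b→7
  7='cab' goto ·  [P1 ends]
  8='e' goto ·  [P2 ends]
  9='ba' goto a→10
  10='baa' goto ·  [P3 ends]
  11='d' goto c→12
  12='dc' goto d→13
  13='dcd' goto b→14
  14='dcdb' goto ·  [P4 ends]
  15='cd' goto b→16
  16='cdb' goto ·  [P5 ends]

BFS fail/out derivation:
  n1('b'): parent n0 fail=0; on 'b' 0 → fail=0;  out ∅∪∅=∅
  n5('c'): parent n0 fail=0; on 'c' 0 → fail=0;  out ∅∪∅=∅
  n8('e'): parent n0 fail=0; on 'e' 0 → fail=0;  out {2}∪∅={2}
  n11('d'): parent n0 fail=0; on 'd' 0 → fail=0;  out ∅∪∅=∅
  n2('be'): parent n1 fail=0; on 'e' 0 → fail=8;  out ∅∪{2}={2}
  n6('ca'): parent n5 fail=0; on 'a' 0 → fail=0;  out ∅∪∅=∅
  n9('ba'): parent n1 fail=0; on 'a' 0 → fail=0;  out ∅∪∅=∅
  n12('dc'): parent n11 fail=0; on 'c' 0 → fail=5;  out ∅∪∅=∅
  n15('cd'): parent n5 fail=0; on 'd' 0 → fail=11;  out ∅∪∅=∅
  n3('bec'): parent n2 fail=8; on 'c' 8→0 → fail=5;  out ∅∪∅=∅
  n7('cab'): parent n6 fail=0; on 'b' 0 → fail=1;  out {1}∪∅={1}
  n10('baa'): parent n9 fail=0; on 'a' 0 → fail=0;  out {3}∪∅={3}
  n13('dcd'): parent n12 fail=5; on 'd' 5 → fail=15;  out ∅∪∅=∅
  n16('cdb'): parent n15 fail=11; on 'b' 11→0 → fail=1;  out {5}∪∅={5}
  n4('becc'): parent n3 fail=5; on 'c' 5→0 → fail=5;  out {0}∪∅={0}
  n14('dcdb'): parent n13 fail=15; on 'b' 15 → fail=16;  out {4}∪{5}={4,5}

Run:
pos 0 'b': at 1
pos 1 'e': at 2  → match P2@[1:1]
pos 2 'c': at 3
pos 3 'c': at 4  → match P0@[0:3]
pos 4 'd': at 15 (fail-walked)
pos 5 'c': at 12 (fail-walked)
pos 6 'd': at 13
pos 7 'b': at 14  → match P4@[4:7],P5@[5:7]
pos 8 'b': at 1 (fail-walked)
pos 9 'e': at 2  → match P2@[9:9]
pos 10 'c': at 3
pos 11 'b': at 1 (fail-walked)
pos 12 'd': at 11 (fail-walked)
pos 13 'c': at 12
pos 14 'd': at 13
pos 15 'b': at 14  → match P4@[12:15],P5@[13:15]
pos 16 'a': at 9 (fail-walked)
pos 17 'd': at 11 (fail-walked)
pos 18 'e': at 8 (fail-walked)  → match P2@[18:18]
pos 19 'a': at 0 (fail-walked)
pos 20 'e': at 8  → match P2@[20:20]
pos 21 'd': at 11 (fail-walked)
pos 22 'a': at 0 (fail-walked)

All matches (sorted): [[1,2],[3,0],[7,4],[7,5],[9,2],[15,4],[15,5],[18,2],[20,2]]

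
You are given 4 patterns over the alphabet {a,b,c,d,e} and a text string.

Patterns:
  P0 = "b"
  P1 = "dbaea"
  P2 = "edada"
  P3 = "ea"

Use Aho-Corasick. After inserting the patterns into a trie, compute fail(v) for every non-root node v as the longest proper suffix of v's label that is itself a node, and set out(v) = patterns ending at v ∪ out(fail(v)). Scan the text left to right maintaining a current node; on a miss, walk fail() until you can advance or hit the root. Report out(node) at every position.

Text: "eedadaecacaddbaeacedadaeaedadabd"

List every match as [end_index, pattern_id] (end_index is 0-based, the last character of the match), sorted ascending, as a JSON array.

Construct AC machine:
Trie nodes:
  0='ε' goto b→1 d→2 e→7
  1='b' goto ·  [P0 ends]
  2='d' goto b→3
  3='db' goto a→4
  4='dba' goto e→5
  5='dbae' goto a→6
  6='dbaea' goto ·  [P1 ends]
  7='e' goto a→12 d→8
  8='ed' goto a→9
  9='eda' goto d→10
  10='edad' goto a→11
  11='edada' goto ·  [P2 ends]
  12='ea' goto ·  [P3 ends]

Failure links (BFS by depth):
  fail(1) 'b': from fail(0)=0 chase 'b': 0 ⇒ 0;  out={0}∪out(0)={0}
  fail(2) 'd': from fail(0)=0 chase 'd': 0 ⇒ 0;  out=∅∪out(0)=∅
  fail(7) 'e': from fail(0)=0 chase 'e': 0 ⇒ 0;  out=∅∪out(0)=∅
  fail(3) 'db': from fail(2)=0 chase 'b': 0 ⇒ 1;  out=∅∪out(1)={0}
  fail(8) 'ed': from fail(7)=0 chase 'd': 0 ⇒ 2;  out=∅∪out(2)=∅
  fail(12) 'ea': from fail(7)=0 chase 'a': 0 ⇒ 0;  out={3}∪out(0)={3}
  fail(4) 'dba': from fail(3)=1 chase 'a': 1→0 ⇒ 0;  out=∅∪out(0)=∅
  fail(9) 'eda': from fail(8)=2 chase 'a': 2→0 ⇒ 0;  out=∅∪out(0)=∅
  fail(5) 'dbae': from fail(4)=0 chase 'e': 0 ⇒ 7;  out=∅∪out(7)=∅
  fail(10) 'edad': from fail(9)=0 chase 'd': 0 ⇒ 2;  out=∅∪out(2)=∅
  fail(6) 'dbaea': from fail(5)=7 chase 'a': 7 ⇒ 12;  out={1}∪out(12)={1,3}
  fail(11) 'edada': from fail(10)=2 chase 'a': 2→0 ⇒ 0;  out={2}∪out(0)={2}

Text stream:
pos 0 'e': at 7
pos 1 'e': at 7 ·f
pos 2 'd': at 8
pos 3 'a': at 9
pos 4 'd': at 10
pos 5 'a': at 11  ** P2@[1:5]
pos 6 'e': at 7 ·f
pos 7 'c': at 0 ·f
pos 8 'a': at 0
pos 9 'c': at 0
pos 10 'a': at 0
pos 11 'd': at 2
pos 12 'd': at 2 ·f
pos 13 'b': at 3  ** P0@[13:13]
pos 14 'a': at 4
pos 15 'e': at 5
pos 16 'a': at 6  ** P1@[12:16],P3@[15:16]
pos 17 'c': at 0 ·f
pos 18 'e': at 7
pos 19 'd': at 8
pos 20 'a': at 9
pos 21 'd': at 10
pos 22 'a': at 11  ** P2@[18:22]
pos 23 'e': at 7 ·f
pos 24 'a': at 12  ** P3@[23:24]
pos 25 'e': at 7 ·f
pos 26 'd': at 8
pos 27 'a': at 9
pos 28 'd': at 10
pos 29 'a': at 11  ** P2@[25:29]
pos 30 'b': at 1 ·f  ** P0@[30:30]
pos 31 'd': at 2 ·f

Matches: [[5,2],[13,0],[16,1],[16,3],[22,2],[24,3],[29,2],[30,0]]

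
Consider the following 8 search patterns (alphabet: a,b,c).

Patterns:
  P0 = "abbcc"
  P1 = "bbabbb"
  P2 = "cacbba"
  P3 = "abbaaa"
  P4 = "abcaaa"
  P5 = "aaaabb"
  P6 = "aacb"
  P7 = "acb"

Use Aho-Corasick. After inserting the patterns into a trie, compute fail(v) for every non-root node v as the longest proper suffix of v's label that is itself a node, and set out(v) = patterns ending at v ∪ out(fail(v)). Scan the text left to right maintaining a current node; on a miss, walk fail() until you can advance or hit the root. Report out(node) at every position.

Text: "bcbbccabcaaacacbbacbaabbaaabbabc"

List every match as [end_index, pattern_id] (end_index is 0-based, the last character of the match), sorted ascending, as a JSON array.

Build automaton:
Trie nodes:
  n0 'ε': a→1 b→6 c→12
  n1 'a': a→25 b→2 c→32
  n2 'ab': b→3 c→21
  n3 'abb': a→18 c→4
  n4 'abbc': c→5
  n5 'abbcc': ·  [P0 ends]
  n6 'b': b→7
  n7 'bb': a→8
  n8 'bba': b→9
  n9 'bbab': b→10
  n10 'bbabb': b→11
  n11 'bbabbb': ·  [P1 ends]
  n12 'c': a→13
  n13 'ca': c→14
  n14 'cac': b→15
  n15 'cacb': b→16
  n16 'cacbb': a→17
  n17 'cacbba': ·  [P2 ends]
  n18 'abba': a→19
  n19 'abbaa': a→20
  n20 'abbaaa': ·  [P3 ends]
  n21 'abc': a→22
  n22 'abca': a→23
  n23 'abcaa': a→24
  n24 'abcaaa': ·  [P4 ends]
  n25 'aa': a→26 c→30
  n26 'aaa': a→27
  n27 'aaaa': b→28
  n28 'aaaab': b→29
  n29 'aaaabb': ·  [P5 ends]
  n30 'aac': b→31
  n31 'aacb': ·  [P6 ends]
  n32 'ac': b→33
  n33 'acb': ·  [P7 ends]

Failure links (BFS by depth):
  n1('a'): parent n0 fail=0; on 'a' 0 → fail=0;  out ∅∪∅=∅
  n6('b'): parent n0 fail=0; on 'b' 0 → fail=0;  out ∅∪∅=∅
  n12('c'): parent n0 fail=0; on 'c' 0 → fail=0;  out ∅∪∅=∅
  n2('ab'): parent n1 fail=0; on 'b' 0 → fail=6;  out ∅∪∅=∅
  n7('bb'): parent n6 fail=0; on 'b' 0 → fail=6;  out ∅∪∅=∅
  n13('ca'): parent n12 fail=0; on 'a' 0 → fail=1;  out ∅∪∅=∅
  n25('aa'): parent n1 fail=0; on 'a' 0 → fail=1;  out ∅∪∅=∅
  n32('ac'): parent n1 fail=0; on 'c' 0 → fail=12;  out ∅∪∅=∅
  n3('abb'): parent n2 fail=6; on 'b' 6 → fail=7;  out ∅∪∅=∅
  n8('bba'): parent n7 fail=6; on 'a' 6→0 → fail=1;  out ∅∪∅=∅
  n14('cac'): parent n13 fail=1; on 'c' 1 → fail=32;  out ∅∪∅=∅
  n21('abc'): parent n2 fail=6; on 'c' 6→0 → fail=12;  out ∅∪∅=∅
  n26('aaa'): parent n25 fail=1; on 'a' 1 → fail=25;  out ∅∪∅=∅
  n30('aac'): parent n25 fail=1; on 'c' 1 → fail=32;  out ∅∪∅=∅
  n33('acb'): parent n32 fail=12; on 'b' 12→0 → fail=6;  out {7}∪∅={7}
  n4('abbc'): parent n3 fail=7; on 'c' 7→6→0 → fail=12;  out ∅∪∅=∅
  n9('bbab'): parent n8 fail=1; on 'b' 1 → fail=2;  out ∅∪∅=∅
  n15('cacb'): parent n14 fail=32; on 'b' 32 → fail=33;  out ∅∪{7}={7}
  n18('abba'): parent n3 fail=7; on 'a' 7 → fail=8;  out ∅∪∅=∅
  n22('abca'): parent n21 fail=12; on 'a' 12 → fail=13;  out ∅∪∅=∅
  n27('aaaa'): parent n26 fail=25; on 'a' 25 → fail=26;  out ∅∪∅=∅
  n31('aacb'): parent n30 fail=32; on 'b' 32 → fail=33;  out {6}∪{7}={6,7}
  n5('abbcc'): parent n4 fail=12; on 'c' 12→0 → fail=12;  out {0}∪∅={0}
  n10('bbabb'): parent n9 fail=2; on 'b' 2 → fail=3;  out ∅∪∅=∅
  n16('cacbb'): parent n15 fail=33; on 'b' 33→6 → fail=7;  out ∅∪∅=∅
  n19('abbaa'): parent n18 fail=8; on 'a' 8→1 → fail=25;  out ∅∪∅=∅
  n23('abcaa'): parent n22 fail=13; on 'a' 13→1 → fail=25;  out ∅∪∅=∅
  n28('aaaab'): parent n27 fail=26; on 'b' 26→25→1 → fail=2;  out ∅∪∅=∅
  n11('bbabbb'): parent n10 fail=3; on 'b' 3→7→6 → fail=7;  out {1}∪∅={1}
  n17('cacbba'): parent n16 fail=7; on 'a' 7 → fail=8;  out {2}∪∅={2}
  n20('abbaaa'): parent n19 fail=25; on 'a' 25 → fail=26;  out {3}∪∅={3}
  n24('abcaaa'): parent n23 fail=25; on 'a' 25 → fail=26;  out {4}∪∅={4}
  n29('aaaabb'): parent n28 fail=2; on 'b' 2 → fail=3;  out {5}∪∅={5}

Run:
i=0 'b': node 0→6
i=1 'c': node 6→12 (fail-walked)
i=2 'b': node 12→6 (fail-walked)
i=3 'b': node 6→7
i=4 'c': node 7→12 (fail-walked)
i=5 'c': node 12→12 (fail-walked)
i=6 'a': node 12→13
i=7 'b': node 13→2 (fail-walked)
i=8 'c': node 2→21
i=9 'a': node 21→22
i=10 'a': node 22→23
i=11 'a': node 23→24  → match P4@[6:11]
i=12 'c': node 24→30 (fail-walked)
i=13 'a': node 30→13 (fail-walked)
i=14 'c': node 13→14
i=15 'b': node 14→15  → match P7@[13:15]
i=16 'b': node 15→16
i=17 'a': node 16→17  → match P2@[12:17]
i=18 'c': node 17→32 (fail-walked)
i=19 'b': node 32→33  → match P7@[17:19]
i=20 'a': node 33→1 (fail-walked)
i=21 'a': node 1→25
i=22 'b': node 25→2 (fail-walked)
i=23 'b': node 2→3
i=24 'a': node 3→18
i=25 'a': node 18→19
i=26 'a': node 19→20  → match P3@[21:26]
i=27 'b': node 20→2 (fail-walked)
i=28 'b': node 2→3
i=29 'a': node 3→18
i=30 'b': node 18→9 (fail-walked)
i=31 'c': node 9→21 (fail-walked)

Result: [[11,4],[15,7],[17,2],[19,7],[26,3]]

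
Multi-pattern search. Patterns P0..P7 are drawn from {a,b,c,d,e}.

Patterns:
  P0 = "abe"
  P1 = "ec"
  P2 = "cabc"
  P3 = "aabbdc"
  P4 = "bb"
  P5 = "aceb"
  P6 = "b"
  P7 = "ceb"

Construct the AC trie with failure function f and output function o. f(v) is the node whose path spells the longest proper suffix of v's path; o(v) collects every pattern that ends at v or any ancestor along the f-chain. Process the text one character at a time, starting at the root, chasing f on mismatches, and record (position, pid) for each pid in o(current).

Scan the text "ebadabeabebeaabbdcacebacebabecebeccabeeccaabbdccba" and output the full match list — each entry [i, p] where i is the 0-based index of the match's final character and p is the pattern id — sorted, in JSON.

Build:
Trie nodes:
  n0 'ε': a→1 b→15 c→6 e→4
  n1 'a': a→10 b→2 c→17
  n2 'ab': e→3
  n3 'abe': ·  ←P0
  n4 'e': c→5
  n5 'ec': ·  ←P1
  n6 'c': a→7 e→20
  n7 'ca': b→8
  n8 'cab': c→9
  n9 'cabc': ·  ←P2
  n10 'aa': b→11
  n11 'aab': b→12
  n12 'aabb': d→13
  n13 'aabbd': c→14
  n14 'aabbdc': ·  ←P3
  n15 'b': b→16  ←P6
  n16 'bb': ·  ←P4
  n17 'ac': e→18
  n18 'ace': b→19
  n19 'aceb': ·  ←P5
  n20 'ce': b→21
  n21 'ceb': ·  ←P7

Failure links (BFS by depth):
  fail(1) 'a': from fail(0)=0 chase 'a': 0 ⇒ 0;  out=∅∪out(0)=∅
  fail(4) 'e': from fail(0)=0 chase 'e': 0 ⇒ 0;  out=∅∪out(0)=∅
  fail(6) 'c': from fail(0)=0 chase 'c': 0 ⇒ 0;  out=∅∪out(0)=∅
  fail(15) 'b': from fail(0)=0 chase 'b': 0 ⇒ 0;  out={6}∪out(0)={6}
  fail(2) 'ab': from fail(1)=0 chase 'b': 0 ⇒ 15;  out=∅∪out(15)={6}
  fail(5) 'ec': from fail(4)=0 chase 'c': 0 ⇒ 6;  out={1}∪out(6)={1}
  fail(7) 'ca': from fail(6)=0 chase 'a': 0 ⇒ 1;  out=∅∪out(1)=∅
  fail(10) 'aa': from fail(1)=0 chase 'a': 0 ⇒ 1;  out=∅∪out(1)=∅
  fail(16) 'bb': from fail(15)=0 chase 'b': 0 ⇒ 15;  out={4}∪out(15)={4,6}
  fail(17) 'ac': from fail(1)=0 chase 'c': 0 ⇒ 6;  out=∅∪out(6)=∅
  fail(20) 'ce': from fail(6)=0 chase 'e': 0 ⇒ 4;  out=∅∪out(4)=∅
  fail(3) 'abe': from fail(2)=15 chase 'e': 15→0 ⇒ 4;  out={0}∪out(4)={0}
  fail(8) 'cab': from fail(7)=1 chase 'b': 1 ⇒ 2;  out=∅∪out(2)={6}
  fail(11) 'aab': from fail(10)=1 chase 'b': 1 ⇒ 2;  out=∅∪out(2)={6}
  fail(18) 'ace': from fail(17)=6 chase 'e': 6 ⇒ 20;  out=∅∪out(20)=∅
  fail(21) 'ceb': from fail(20)=4 chase 'b': 4→0 ⇒ 15;  out={7}∪out(15)={6,7}
  fail(9) 'cabc': from fail(8)=2 chase 'c': 2→15→0 ⇒ 6;  out={2}∪out(6)={2}
  fail(12) 'aabb': from fail(11)=2 chase 'b': 2→15 ⇒ 16;  out=∅∪out(16)={4,6}
  fail(19) 'aceb': from fail(18)=20 chase 'b': 20 ⇒ 21;  out={5}∪out(21)={5,6,7}
  fail(13) 'aabbd': from fail(12)=16 chase 'd': 16→15→0 ⇒ 0;  out=∅∪out(0)=∅
  fail(14) 'aabbdc': from fail(13)=0 chase 'c': 0 ⇒ 6;  out={3}∪out(6)={3}

Text stream:
i=0 'e': node 0→4
i=1 'b': node 4→15 (via fail)  → match P6@[1:1]
i=2 'a': node 15→1 (via fail)
i=3 'd': node 1→0 (via fail)
i=4 'a': node 0→1
i=5 'b': node 1→2  → match P6@[5:5]
i=6 'e': node 2→3  → match P0@[4:6]
i=7 'a': node 3→1 (via fail)
i=8 'b': node 1→2  → match P6@[8:8]
i=9 'e': node 2→3  → match P0@[7:9]
i=10 'b': node 3→15 (via fail)  → match P6@[10:10]
i=11 'e': node 15→4 (via fail)
i=12 'a': node 4→1 (via fail)
i=13 'a': node 1→10
i=14 'b': node 10→11  → match P6@[14:14]
i=15 'b': node 11→12  → match P4@[14:15],P6@[15:15]
i=16 'd': node 12→13
i=17 'c': node 13→14  → match P3@[12:17]
i=18 'a': node 14→7 (via fail)
i=19 'c': node 7→17 (via fail)
i=20 'e': node 17→18
i=21 'b': node 18→19  → match P5@[18:21],P6@[21:21],P7@[19:21]
i=22 'a': node 19→1 (via fail)
i=23 'c': node 1→17
i=24 'e': node 17→18
i=25 'b': node 18→19  → match P5@[22:25],P6@[25:25],P7@[23:25]
i=26 'a': node 19→1 (via fail)
i=27 'b': node 1→2  → match P6@[27:27]
i=28 'e': node 2→3  → match P0@[26:28]
i=29 'c': node 3→5 (via fail)  → match P1@[28:29]
i=30 'e': node 5→20 (via fail)
i=31 'b': node 20→21  → match P6@[31:31],P7@[29:31]
i=32 'e': node 21→4 (via fail)
i=33 'c': node 4→5  → match P1@[32:33]
i=34 'c': node 5→6 (via fail)
i=35 'a': node 6→7
i=36 'b': node 7→8  → match P6@[36:36]
i=37 'e': node 8→3 (via fail)  → match P0@[35:37]
i=38 'e': node 3→4 (via fail)
i=39 'c': node 4→5  → match P1@[38:39]
i=40 'c': node 5→6 (via fail)
i=41 'a': node 6→7
i=42 'a': node 7→10 (via fail)
i=43 'b': node 10→11  → match P6@[43:43]
i=44 'b': node 11→12  → match P4@[43:44],P6@[44:44]
i=45 'd': node 12→13
i=46 'c': node 13→14  → match P3@[41:46]
i=47 'c': node 14→6 (via fail)
i=48 'b': node 6→15 (via fail)  → match P6@[48:48]
i=49 'a': node 15→1 (via fail)

Matches: [[1,6],[5,6],[6,0],[8,6],[9,0],[10,6],[14,6],[15,4],[15,6],[17,3],[21,5],[21,6],[21,7],[25,5],[25,6],[25,7],[27,6],[28,0],[29,1],[31,6],[31,7],[33,1],[36,6],[37,0],[39,1],[43,6],[44,4],[44,6],[46,3],[48,6]]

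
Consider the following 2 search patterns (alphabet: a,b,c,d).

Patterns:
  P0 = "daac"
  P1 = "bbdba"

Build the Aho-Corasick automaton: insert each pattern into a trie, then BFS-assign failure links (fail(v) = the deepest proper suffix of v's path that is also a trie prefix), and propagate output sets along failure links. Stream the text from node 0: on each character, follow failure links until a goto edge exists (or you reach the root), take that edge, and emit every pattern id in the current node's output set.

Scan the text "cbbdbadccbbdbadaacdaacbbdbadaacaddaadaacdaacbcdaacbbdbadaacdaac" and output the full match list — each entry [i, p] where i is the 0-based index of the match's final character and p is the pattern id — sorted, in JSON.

Build:
Trie (insert patterns):
  0='ε' goto b→5 d→1
  1='d' goto a→2
  2='da' goto a→3
  3='daa' goto c→4
  4='daac' goto ·  [P0 ends]
  5='b' goto b→6
  6='bb' goto d→7
  7='bbd' goto b→8
  8='bbdb' goto a→9
  9='bbdba' goto ·  [P1 ends]

BFS fail/out derivation:
  n1('d'): parent n0 fail=0; on 'd' 0 → fail=0;  out ∅∪∅=∅
  n5('b'): parent n0 fail=0; on 'b' 0 → fail=0;  out ∅∪∅=∅
  n2('da'): parent n1 fail=0; on 'a' 0 → fail=0;  out ∅∪∅=∅
  n6('bb'): parent n5 fail=0; on 'b' 0 → fail=5;  out ∅∪∅=∅
  n3('daa'): parent n2 fail=0; on 'a' 0 → fail=0;  out ∅∪∅=∅
  n7('bbd'): parent n6 fail=5; on 'd' 5→0 → fail=1;  out ∅∪∅=∅
  n4('daac'): parent n3 fail=0; on 'c' 0 → fail=0;  out {0}∪∅={0}
  n8('bbdb'): parent n7 fail=1; on 'b' 1→0 → fail=5;  out ∅∪∅=∅
  n9('bbdba'): parent n8 fail=5; on 'a' 5→0 → fail=0;  out {1}∪∅={1}

Scan:
pos 0 'c': at 0
pos 1 'b': at 5
pos 2 'b': at 6
pos 3 'd': at 7
pos 4 'b': at 8
pos 5 'a': at 9  ** P1@[1:5]
pos 6 'd': at 1 (fail-walked)
pos 7 'c': at 0 (fail-walked)
pos 8 'c': at 0
pos 9 'b': at 5
pos 10 'b': at 6
pos 11 'd': at 7
pos 12 'b': at 8
pos 13 'a': at 9  ** P1@[9:13]
pos 14 'd': at 1 (fail-walked)
pos 15 'a': at 2
pos 16 'a': at 3
pos 17 'c': at 4  ** P0@[14:17]
pos 18 'd': at 1 (fail-walked)
pos 19 'a': at 2
pos 20 'a': at 3
pos 21 'c': at 4  ** P0@[18:21]
pos 22 'b': at 5 (fail-walked)
pos 23 'b': at 6
pos 24 'd': at 7
pos 25 'b': at 8
pos 26 'a': at 9  ** P1@[22:26]
pos 27 'd': at 1 (fail-walked)
pos 28 'a': at 2
pos 29 'a': at 3
pos 30 'c': at 4  ** P0@[27:30]
pos 31 'a': at 0 (fail-walked)
pos 32 'd': at 1
pos 33 'd': at 1 (fail-walked)
pos 34 'a': at 2
pos 35 'a': at 3
pos 36 'd': at 1 (fail-walked)
pos 37 'a': at 2
pos 38 'a': at 3
pos 39 'c': at 4  ** P0@[36:39]
pos 40 'd': at 1 (fail-walked)
pos 41 'a': at 2
pos 42 'a': at 3
pos 43 'c': at 4  ** P0@[40:43]
pos 44 'b': at 5 (fail-walked)
pos 45 'c': at 0 (fail-walked)
pos 46 'd': at 1
pos 47 'a': at 2
pos 48 'a': at 3
pos 49 'c': at 4  ** P0@[46:49]
pos 50 'b': at 5 (fail-walked)
pos 51 'b': at 6
pos 52 'd': at 7
pos 53 'b': at 8
pos 54 'a': at 9  ** P1@[50:54]
pos 55 'd': at 1 (fail-walked)
pos 56 'a': at 2
pos 57 'a': at 3
pos 58 'c': at 4  ** P0@[55:58]
pos 59 'd': at 1 (fail-walked)
pos 60 'a': at 2
pos 61 'a': at 3
pos 62 'c': at 4  ** P0@[59:62]

All matches (sorted): [[5,1],[13,1],[17,0],[21,0],[26,1],[30,0],[39,0],[43,0],[49,0],[54,1],[58,0],[62,0]]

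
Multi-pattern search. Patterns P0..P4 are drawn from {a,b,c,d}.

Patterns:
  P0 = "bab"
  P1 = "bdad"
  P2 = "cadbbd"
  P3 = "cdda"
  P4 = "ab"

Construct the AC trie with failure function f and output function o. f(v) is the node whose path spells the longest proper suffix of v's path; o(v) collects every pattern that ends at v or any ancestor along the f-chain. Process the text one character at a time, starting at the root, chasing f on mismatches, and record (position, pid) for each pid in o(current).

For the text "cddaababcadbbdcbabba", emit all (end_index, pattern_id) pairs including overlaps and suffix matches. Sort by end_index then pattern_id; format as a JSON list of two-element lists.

Construct AC machine:
Trie (insert patterns):
  n0 'ε': a→16 b→1 c→7
  n1 'b': a→2 d→4
  n2 'ba': b→3
  n3 'bab': ·  ←P0
  n4 'bd': a→5
  n5 'bda': d→6
  n6 'bdad': ·  ←P1
  n7 'c': a→8 d→13
  n8 'ca': d→9
  n9 'cad': b→10
  n10 'cadb': b→11
  n11 'cadbb': d→12
  n12 'cadbbd': ·  ←P2
  n13 'cd': d→14
  n14 'cdd': a→15
  n15 'cdda': ·  ←P3
  n16 'a': b→17
  n17 'ab': ·  ←P4

BFS fail/out derivation:
  fail(1) 'b': from fail(0)=0 chase 'b': 0 ⇒ 0;  out=∅∪out(0)=∅
  fail(7) 'c': from fail(0)=0 chase 'c': 0 ⇒ 0;  out=∅∪out(0)=∅
  fail(16) 'a': from fail(0)=0 chase 'a': 0 ⇒ 0;  out=∅∪out(0)=∅
  fail(2) 'ba': from fail(1)=0 chase 'a': 0 ⇒ 16;  out=∅∪out(16)=∅
  fail(4) 'bd': from fail(1)=0 chase 'd': 0 ⇒ 0;  out=∅∪out(0)=∅
  fail(8) 'ca': from fail(7)=0 chase 'a': 0 ⇒ 16;  out=∅∪out(16)=∅
  fail(13) 'cd': from fail(7)=0 chase 'd': 0 ⇒ 0;  out=∅∪out(0)=∅
  fail(17) 'ab': from fail(16)=0 chase 'b': 0 ⇒ 1;  out={4}∪out(1)={4}
  fail(3) 'bab': from fail(2)=16 chase 'b': 16 ⇒ 17;  out={0}∪out(17)={0,4}
  fail(5) 'bda': from fail(4)=0 chase 'a': 0 ⇒ 16;  out=∅∪out(16)=∅
  fail(9) 'cad': from fail(8)=16 chase 'd': 16→0 ⇒ 0;  out=∅∪out(0)=∅
  fail(14) 'cdd': from fail(13)=0 chase 'd': 0 ⇒ 0;  out=∅∪out(0)=∅
  fail(6) 'bdad': from fail(5)=16 chase 'd': 16→0 ⇒ 0;  out={1}∪out(0)={1}
  fail(10) 'cadb': from fail(9)=0 chase 'b': 0 ⇒ 1;  out=∅∪out(1)=∅
  fail(15) 'cdda': from fail(14)=0 chase 'a': 0 ⇒ 16;  out={3}∪out(16)={3}
  fail(11) 'cadbb': from fail(10)=1 chase 'b': 1→0 ⇒ 1;  out=∅∪out(1)=∅
  fail(12) 'cadbbd': from fail(11)=1 chase 'd': 1 ⇒ 4;  out={2}∪out(4)={2}

Run:
i=0 'c': node 0→7
i=1 'd': node 7→13
i=2 'd': node 13→14
i=3 'a': node 14→15  emit P3@[0:3]
i=4 'a': node 15→16 (fail-walked)
i=5 'b': node 16→17  emit P4@[4:5]
i=6 'a': node 17→2 (fail-walked)
i=7 'b': node 2→3  emit P0@[5:7],P4@[6:7]
i=8 'c': node 3→7 (fail-walked)
i=9 'a': node 7→8
i=10 'd': node 8→9
i=11 'b': node 9→10
i=12 'b': node 10→11
i=13 'd': node 11→12  emit P2@[8:13]
i=14 'c': node 12→7 (fail-walked)
i=15 'b': node 7→1 (fail-walked)
i=16 'a': node 1→2
i=17 'b': node 2→3  emit P0@[15:17],P4@[16:17]
i=18 'b': node 3→1 (fail-walked)
i=19 'a': node 1→2

All matches (sorted): [[3,3],[5,4],[7,0],[7,4],[13,2],[17,0],[17,4]]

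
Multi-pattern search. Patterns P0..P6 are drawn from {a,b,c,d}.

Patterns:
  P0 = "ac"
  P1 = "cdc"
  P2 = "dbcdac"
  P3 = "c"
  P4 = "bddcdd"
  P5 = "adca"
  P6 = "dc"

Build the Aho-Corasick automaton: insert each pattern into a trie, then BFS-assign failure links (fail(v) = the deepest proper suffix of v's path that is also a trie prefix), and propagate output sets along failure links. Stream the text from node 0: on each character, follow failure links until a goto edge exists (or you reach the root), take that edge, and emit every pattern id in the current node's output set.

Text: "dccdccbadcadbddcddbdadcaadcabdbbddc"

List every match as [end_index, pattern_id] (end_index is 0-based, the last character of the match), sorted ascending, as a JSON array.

Build automaton:
Trie nodes:
  n0 'ε': a→1 b→12 c→3 d→6
  n1 'a': c→2 d→18
  n2 'ac': ·  [P0 ends]
  n3 'c': d→4  [P3 ends]
  n4 'cd': c→5
  n5 'cdc': ·  [P1 ends]
  n6 'd': b→7 c→21
  n7 'db': c→8
  n8 'dbc': d→9
  n9 'dbcd': a→10
  n10 'dbcda': c→11
  n11 'dbcdac': ·  [P2 ends]
  n12 'b': d→13
  n13 'bd': d→14
  n14 'bdd': c→15
  n15 'bddc': d→16
  n16 'bddcd': d→17
  n17 'bddcdd': ·  [P4 ends]
  n18 'ad': c→19
  n19 'adc': a→20
  n20 'adca': ·  [P5 ends]
  n21 'dc': ·  [P6 ends]

BFS fail/out derivation:
  fail(1) 'a': from fail(0)=0 chase 'a': 0 ⇒ 0;  out=∅∪out(0)=∅
  fail(3) 'c': from fail(0)=0 chase 'c': 0 ⇒ 0;  out={3}∪out(0)={3}
  fail(6) 'd': from fail(0)=0 chase 'd': 0 ⇒ 0;  out=∅∪out(0)=∅
  fail(12) 'b': from fail(0)=0 chase 'b': 0 ⇒ 0;  out=∅∪out(0)=∅
  fail(2) 'ac': from fail(1)=0 chase 'c': 0 ⇒ 3;  out={0}∪out(3)={0,3}
  fail(4) 'cd': from fail(3)=0 chase 'd': 0 ⇒ 6;  out=∅∪out(6)=∅
  fail(7) 'db': from fail(6)=0 chase 'b': 0 ⇒ 12;  out=∅∪out(12)=∅
  fail(13) 'bd': from fail(12)=0 chase 'd': 0 ⇒ 6;  out=∅∪out(6)=∅
  fail(18) 'ad': from fail(1)=0 chase 'd': 0 ⇒ 6;  out=∅∪out(6)=∅
  fail(21) 'dc': from fail(6)=0 chase 'c': 0 ⇒ 3;  out={6}∪out(3)={3,6}
  fail(5) 'cdc': from fail(4)=6 chase 'c': 6 ⇒ 21;  out={1}∪out(21)={1,3,6}
  fail(8) 'dbc': from fail(7)=12 chase 'c': 12→0 ⇒ 3;  out=∅∪out(3)={3}
  fail(14) 'bdd': from fail(13)=6 chase 'd': 6→0 ⇒ 6;  out=∅∪out(6)=∅
  fail(19) 'adc': from fail(18)=6 chase 'c': 6 ⇒ 21;  out=∅∪out(21)={3,6}
  fail(9) 'dbcd': from fail(8)=3 chase 'd': 3 ⇒ 4;  out=∅∪out(4)=∅
  fail(15) 'bddc': from fail(14)=6 chase 'c': 6 ⇒ 21;  out=∅∪out(21)={3,6}
  fail(20) 'adca': from fail(19)=21 chase 'a': 21→3→0 ⇒ 1;  out={5}∪out(1)={5}
  fail(10) 'dbcda': from fail(9)=4 chase 'a': 4→6→0 ⇒ 1;  out=∅∪out(1)=∅
  fail(16) 'bddcd': from fail(15)=21 chase 'd': 21→3 ⇒ 4;  out=∅∪out(4)=∅
  fail(11) 'dbcdac': from fail(10)=1 chase 'c': 1 ⇒ 2;  out={2}∪out(2)={0,2,3}
  fail(17) 'bddcdd': from fail(16)=4 chase 'd': 4→6→0 ⇒ 6;  out={4}∪out(6)={4}

Text stream:
i=0 'd': node 0→6
i=1 'c': node 6→21  ** P3@[1:1],P6@[0:1]
i=2 'c': node 21→3 ·f  ** P3@[2:2]
i=3 'd': node 3→4
i=4 'c': node 4→5  ** P1@[2:4],P3@[4:4],P6@[3:4]
i=5 'c': node 5→3 ·f  ** P3@[5:5]
i=6 'b': node 3→12 ·f
i=7 'a': node 12→1 ·f
i=8 'd': node 1→18
i=9 'c': node 18→19  ** P3@[9:9],P6@[8:9]
i=10 'a': node 19→20  ** P5@[7:10]
i=11 'd': node 20→18 ·f
i=12 'b': node 18→7 ·f
i=13 'd': node 7→13 ·f
i=14 'd': node 13→14
i=15 'c': node 14→15  ** P3@[15:15],P6@[14:15]
i=16 'd': node 15→16
i=17 'd': node 16→17  ** P4@[12:17]
i=18 'b': node 17→7 ·f
i=19 'd': node 7→13 ·f
i=20 'a': node 13→1 ·f
i=21 'd': node 1→18
i=22 'c': node 18→19  ** P3@[22:22],P6@[21:22]
i=23 'a': node 19→20  ** P5@[20:23]
i=24 'a': node 20→1 ·f
i=25 'd': node 1→18
i=26 'c': node 18→19  ** P3@[26:26],P6@[25:26]
i=27 'a': node 19→20  ** P5@[24:27]
i=28 'b': node 20→12 ·f
i=29 'd': node 12→13
i=30 'b': node 13→7 ·f
i=31 'b': node 7→12 ·f
i=32 'd': node 12→13
i=33 'd': node 13→14
i=34 'c': node 14→15  ** P3@[34:34],P6@[33:34]

Result: [[1,3],[1,6],[2,3],[4,1],[4,3],[4,6],[5,3],[9,3],[9,6],[10,5],[15,3],[15,6],[17,4],[22,3],[22,6],[23,5],[26,3],[26,6],[27,5],[34,3],[34,6]]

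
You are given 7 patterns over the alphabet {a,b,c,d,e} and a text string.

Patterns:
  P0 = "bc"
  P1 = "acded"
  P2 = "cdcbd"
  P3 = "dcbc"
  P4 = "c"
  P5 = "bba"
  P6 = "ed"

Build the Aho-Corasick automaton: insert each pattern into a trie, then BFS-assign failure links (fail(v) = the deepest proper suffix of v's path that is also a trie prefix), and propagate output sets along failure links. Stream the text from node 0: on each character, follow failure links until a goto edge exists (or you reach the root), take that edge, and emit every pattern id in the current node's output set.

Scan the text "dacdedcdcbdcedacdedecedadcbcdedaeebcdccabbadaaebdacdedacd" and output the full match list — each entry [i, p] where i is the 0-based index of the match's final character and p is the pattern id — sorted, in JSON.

Build:
Trie (insert patterns):
  0='ε' goto a→3 b→1 c→8 d→13 e→19
  1='b' goto b→17 c→2
  2='bc' goto ·  ←P0
  3='a' goto c→4
  4='ac' goto d→5
  5='acd' goto e→6
  6='acde' goto d→7
  7='acded' goto ·  ←P1
  8='c' goto d→9  ←P4
  9='cd' goto c→10
  10='cdc' goto b→11
  11='cdcb' goto d→12
  12='cdcbd' goto ·  ←P2
  13='d' goto c→14
  14='dc' goto b→15
  15='dcb' goto c→16
  16='dcbc' goto ·  ←P3
  17='bb' goto a→18
  18='bba' goto ·  ←P5
  19='e' goto d→20
  20='ed' goto ·  ←P6

Failure links (BFS by depth):
  n1('b'): parent n0 fail=0; on 'b' 0 → fail=0;  out ∅∪∅=∅
  n3('a'): parent n0 fail=0; on 'a' 0 → fail=0;  out ∅∪∅=∅
  n8('c'): parent n0 fail=0; on 'c' 0 → fail=0;  out {4}∪∅={4}
  n13('d'): parent n0 fail=0; on 'd' 0 → fail=0;  out ∅∪∅=∅
  n19('e'): parent n0 fail=0; on 'e' 0 → fail=0;  out ∅∪∅=∅
  n2('bc'): parent n1 fail=0; on 'c' 0 → fail=8;  out {0}∪{4}={0,4}
  n4('ac'): parent n3 fail=0; on 'c' 0 → fail=8;  out ∅∪{4}={4}
  n9('cd'): parent n8 fail=0; on 'd' 0 → fail=13;  out ∅∪∅=∅
  n14('dc'): parent n13 fail=0; on 'c' 0 → fail=8;  out ∅∪{4}={4}
  n17('bb'): parent n1 fail=0; on 'b' 0 → fail=1;  out ∅∪∅=∅
  n20('ed'): parent n19 fail=0; on 'd' 0 → fail=13;  out {6}∪∅={6}
  n5('acd'): parent n4 fail=8; on 'd' 8 → fail=9;  out ∅∪∅=∅
  n10('cdc'): parent n9 fail=13; on 'c' 13 → fail=14;  out ∅∪{4}={4}
  n15('dcb'): parent n14 fail=8; on 'b' 8→0 → fail=1;  out ∅∪∅=∅
  n18('bba'): parent n17 fail=1; on 'a' 1→0 → fail=3;  out {5}∪∅={5}
  n6('acde'): parent n5 fail=9; on 'e' 9→13→0 → fail=19;  out ∅∪∅=∅
  n11('cdcb'): parent n10 fail=14; on 'b' 14 → fail=15;  out ∅∪∅=∅
  n16('dcbc'): parent n15 fail=1; on 'c' 1 → fail=2;  out {3}∪{0,4}={0,3,4}
  n7('acded'): parent n6 fail=19; on 'd' 19 → fail=20;  out {1}∪{6}={1,6}
  n12('cdcbd'): parent n11 fail=15; on 'd' 15→1→0 → fail=13;  out {2}∪∅={2}

Run:
pos 0 'd': at 13
pos 1 'a': at 3 (via fail)
pos 2 'c': at 4  emit P4@[2:2]
pos 3 'd': at 5
pos 4 'e': at 6
pos 5 'd': at 7  emit P1@[1:5],P6@[4:5]
pos 6 'c': at 14 (via fail)  emit P4@[6:6]
pos 7 'd': at 9 (via fail)
pos 8 'c': at 10  emit P4@[8:8]
pos 9 'b': at 11
pos 10 'd': at 12  emit P2@[6:10]
pos 11 'c': at 14 (via fail)  emit P4@[11:11]
pos 12 'e': at 19 (via fail)
pos 13 'd': at 20  emit P6@[12:13]
pos 14 'a': at 3 (via fail)
pos 15 'c': at 4  emit P4@[15:15]
pos 16 'd': at 5
pos 17 'e': at 6
pos 18 'd': at 7  emit P1@[14:18],P6@[17:18]
pos 19 'e': at 19 (via fail)
pos 20 'c': at 8 (via fail)  emit P4@[20:20]
pos 21 'e': at 19 (via fail)
pos 22 'd': at 20  emit P6@[21:22]
pos 23 'a': at 3 (via fail)
pos 24 'd': at 13 (via fail)
pos 25 'c': at 14  emit P4@[25:25]
pos 26 'b': at 15
pos 27 'c': at 16  emit P0@[26:27],P3@[24:27],P4@[27:27]
pos 28 'd': at 9 (via fail)
pos 29 'e': at 19 (via fail)
pos 30 'd': at 20  emit P6@[29:30]
pos 31 'a': at 3 (via fail)
pos 32 'e': at 19 (via fail)
pos 33 'e': at 19 (via fail)
pos 34 'b': at 1 (via fail)
pos 35 'c': at 2  emit P0@[34:35],P4@[35:35]
pos 36 'd': at 9 (via fail)
pos 37 'c': at 10  emit P4@[37:37]
pos 38 'c': at 8 (via fail)  emit P4@[38:38]
pos 39 'a': at 3 (via fail)
pos 40 'b': at 1 (via fail)
pos 41 'b': at 17
pos 42 'a': at 18  emit P5@[40:42]
pos 43 'd': at 13 (via fail)
pos 44 'a': at 3 (via fail)
pos 45 'a': at 3 (via fail)
pos 46 'e': at 19 (via fail)
pos 47 'b': at 1 (via fail)
pos 48 'd': at 13 (via fail)
pos 49 'a': at 3 (via fail)
pos 50 'c': at 4  emit P4@[50:50]
pos 51 'd': at 5
pos 52 'e': at 6
pos 53 'd': at 7  emit P1@[49:53],P6@[52:53]
pos 54 'a': at 3 (via fail)
pos 55 'c': at 4  emit P4@[55:55]
pos 56 'd': at 5

Matches: [[2,4],[5,1],[5,6],[6,4],[8,4],[10,2],[11,4],[13,6],[15,4],[18,1],[18,6],[20,4],[22,6],[25,4],[27,0],[27,3],[27,4],[30,6],[35,0],[35,4],[37,4],[38,4],[42,5],[50,4],[53,1],[53,6],[55,4]]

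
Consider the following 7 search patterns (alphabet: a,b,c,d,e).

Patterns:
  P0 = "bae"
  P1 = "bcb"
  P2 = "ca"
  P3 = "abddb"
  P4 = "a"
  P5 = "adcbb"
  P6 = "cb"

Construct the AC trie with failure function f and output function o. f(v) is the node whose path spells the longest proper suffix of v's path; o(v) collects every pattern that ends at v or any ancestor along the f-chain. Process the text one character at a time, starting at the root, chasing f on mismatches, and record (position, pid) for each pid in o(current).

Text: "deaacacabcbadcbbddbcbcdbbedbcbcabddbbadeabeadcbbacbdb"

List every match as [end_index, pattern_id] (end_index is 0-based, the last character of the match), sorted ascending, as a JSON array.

Build:
Trie (insert patterns):
  0='ε' goto a→8 b→1 c→6
  1='b' goto a→2 c→4
  2='ba' goto e→3
  3='bae' goto ·  [P0 ends]
  4='bc' goto b→5
  5='bcb' goto ·  [P1 ends]
  6='c' goto a→7 b→17
  7='ca' goto ·  [P2 ends]
  8='a' goto b→9 d→13  [P4 ends]
  9='ab' goto d→10
  10='abd' goto d→11
  11='abdd' goto b→12
  12='abddb' goto ·  [P3 ends]
  13='ad' goto c→14
  14='adc' goto b→15
  15='adcb' goto b→16
  16='adcbb' goto ·  [P5 ends]
  17='cb' goto ·  [P6 ends]

Failure links (BFS by depth):
  fail(1) 'b': from fail(0)=0 chase 'b': 0 ⇒ 0;  out=∅∪out(0)=∅
  fail(6) 'c': from fail(0)=0 chase 'c': 0 ⇒ 0;  out=∅∪out(0)=∅
  fail(8) 'a': from fail(0)=0 chase 'a': 0 ⇒ 0;  out={4}∪out(0)={4}
  fail(2) 'ba': from fail(1)=0 chase 'a': 0 ⇒ 8;  out=∅∪out(8)={4}
  fail(4) 'bc': from fail(1)=0 chase 'c': 0 ⇒ 6;  out=∅∪out(6)=∅
  fail(7) 'ca': from fail(6)=0 chase 'a': 0 ⇒ 8;  out={2}∪out(8)={2,4}
  fail(9) 'ab': from fail(8)=0 chase 'b': 0 ⇒ 1;  out=∅∪out(1)=∅
  fail(13) 'ad': from fail(8)=0 chase 'd': 0 ⇒ 0;  out=∅∪out(0)=∅
  fail(17) 'cb': from fail(6)=0 chase 'b': 0 ⇒ 1;  out={6}∪out(1)={6}
  fail(3) 'bae': from fail(2)=8 chase 'e': 8→0 ⇒ 0;  out={0}∪out(0)={0}
  fail(5) 'bcb': from fail(4)=6 chase 'b': 6 ⇒ 17;  out={1}∪out(17)={1,6}
  fail(10) 'abd': from fail(9)=1 chase 'd': 1→0 ⇒ 0;  out=∅∪out(0)=∅
  fail(14) 'adc': from fail(13)=0 chase 'c': 0 ⇒ 6;  out=∅∪out(6)=∅
  fail(11) 'abdd': from fail(10)=0 chase 'd': 0 ⇒ 0;  out=∅∪out(0)=∅
  fail(15) 'adcb': from fail(14)=6 chase 'b': 6 ⇒ 17;  out=∅∪out(17)={6}
  fail(12) 'abddb': from fail(11)=0 chase 'b': 0 ⇒ 1;  out={3}∪out(1)={3}
  fail(16) 'adcbb': from fail(15)=17 chase 'b': 17→1→0 ⇒ 1;  out={5}∪out(1)={5}

Scan:
pos 0 'd': at 0
pos 1 'e': at 0
pos 2 'a': at 8  → match P4@[2:2]
pos 3 'a': at 8 ·f  → match P4@[3:3]
pos 4 'c': at 6 ·f
pos 5 'a': at 7  → match P2@[4:5],P4@[5:5]
pos 6 'c': at 6 ·f
pos 7 'a': at 7  → match P2@[6:7],P4@[7:7]
pos 8 'b': at 9 ·f
pos 9 'c': at 4 ·f
pos 10 'b': at 5  → match P1@[8:10],P6@[9:10]
pos 11 'a': at 2 ·f  → match P4@[11:11]
pos 12 'd': at 13 ·f
pos 13 'c': at 14
pos 14 'b': at 15  → match P6@[13:14]
pos 15 'b': at 16  → match P5@[11:15]
pos 16 'd': at 0 ·f
pos 17 'd': at 0
pos 18 'b': at 1
pos 19 'c': at 4
pos 20 'b': at 5  → match P1@[18:20],P6@[19:20]
pos 21 'c': at 4 ·f
pos 22 'd': at 0 ·f
pos 23 'b': at 1
pos 24 'b': at 1 ·f
pos 25 'e': at 0 ·f
pos 26 'd': at 0
pos 27 'b': at 1
pos 28 'c': at 4
pos 29 'b': at 5  → match P1@[27:29],P6@[28:29]
pos 30 'c': at 4 ·f
pos 31 'a': at 7 ·f  → match P2@[30:31],P4@[31:31]
pos 32 'b': at 9 ·f
pos 33 'd': at 10
pos 34 'd': at 11
pos 35 'b': at 12  → match P3@[31:35]
pos 36 'b': at 1 ·f
pos 37 'a': at 2  → match P4@[37:37]
pos 38 'd': at 13 ·f
pos 39 'e': at 0 ·f
pos 40 'a': at 8  → match P4@[40:40]
pos 41 'b': at 9
pos 42 'e': at 0 ·f
pos 43 'a': at 8  → match P4@[43:43]
pos 44 'd': at 13
pos 45 'c': at 14
pos 46 'b': at 15  → match P6@[45:46]
pos 47 'b': at 16  → match P5@[43:47]
pos 48 'a': at 2 ·f  → match P4@[48:48]
pos 49 'c': at 6 ·f
pos 50 'b': at 17  → match P6@[49:50]
pos 51 'd': at 0 ·f
pos 52 'b': at 1

Matches: [[2,4],[3,4],[5,2],[5,4],[7,2],[7,4],[10,1],[10,6],[11,4],[14,6],[15,5],[20,1],[20,6],[29,1],[29,6],[31,2],[31,4],[35,3],[37,4],[40,4],[43,4],[46,6],[47,5],[48,4],[50,6]]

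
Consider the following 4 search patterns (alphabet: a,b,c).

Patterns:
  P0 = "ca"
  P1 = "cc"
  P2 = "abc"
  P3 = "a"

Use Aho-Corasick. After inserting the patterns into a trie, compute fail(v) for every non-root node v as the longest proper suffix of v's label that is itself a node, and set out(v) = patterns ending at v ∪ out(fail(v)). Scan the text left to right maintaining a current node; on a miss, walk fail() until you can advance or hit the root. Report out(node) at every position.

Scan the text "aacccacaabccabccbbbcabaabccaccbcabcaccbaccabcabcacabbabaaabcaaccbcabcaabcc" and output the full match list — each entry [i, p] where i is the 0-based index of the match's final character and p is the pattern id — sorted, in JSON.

Build automaton:
Trie (insert patterns):
  n0 'ε': a→4 c→1
  n1 'c': a→2 c→3
  n2 'ca': ·  [P0 ends]
  n3 'cc': ·  [P1 ends]
  n4 'a': b→5  [P3 ends]
  n5 'ab': c→6
  n6 'abc': ·  [P2 ends]

Failure links (BFS by depth):
  n1('c'): parent n0 fail=0; on 'c' 0 → fail=0;  out ∅∪∅=∅
  n4('a'): parent n0 fail=0; on 'a' 0 → fail=0;  out {3}∪∅={3}
  n2('ca'): parent n1 fail=0; on 'a' 0 → fail=4;  out {0}∪{3}={0,3}
  n3('cc'): parent n1 fail=0; on 'c' 0 → fail=1;  out {1}∪∅={1}
  n5('ab'): parent n4 fail=0; on 'b' 0 → fail=0;  out ∅∪∅=∅
  n6('abc'): parent n5 fail=0; on 'c' 0 → fail=1;  out {2}∪∅={2}

Scan:
[0] read 'a'  n0⇒n4  → match P3@[0:0]
[1] read 'a'  n4⇒n4 (via fail)  → match P3@[1:1]
[2] read 'c'  n4⇒n1 (via fail)
[3] read 'c'  n1⇒n3  → match P1@[2:3]
[4] read 'c'  n3⇒n3 (via fail)  → match P1@[3:4]
[5] read 'a'  n3⇒n2 (via fail)  → match P0@[4:5],P3@[5:5]
[6] read 'c'  n2⇒n1 (via fail)
[7] read 'a'  n1⇒n2  → match P0@[6:7],P3@[7:7]
[8] read 'a'  n2⇒n4 (via fail)  → match P3@[8:8]
[9] read 'b'  n4⇒n5
[10] read 'c'  n5⇒n6  → match P2@[8:10]
[11] read 'c'  n6⇒n3 (via fail)  → match P1@[10:11]
[12] read 'a'  n3⇒n2 (via fail)  → match P0@[11:12],P3@[12:12]
[13] read 'b'  n2⇒n5 (via fail)
[14] read 'c'  n5⇒n6  → match P2@[12:14]
[15] read 'c'  n6⇒n3 (via fail)  → match P1@[14:15]
[16] read 'b'  n3⇒n0 (via fail)
[17] read 'b'  n0⇒n0
[18] read 'b'  n0⇒n0
[19] read 'c'  n0⇒n1
[20] read 'a'  n1⇒n2  → match P0@[19:20],P3@[20:20]
[21] read 'b'  n2⇒n5 (via fail)
[22] read 'a'  n5⇒n4 (via fail)  → match P3@[22:22]
[23] read 'a'  n4⇒n4 (via fail)  → match P3@[23:23]
[24] read 'b'  n4⇒n5
[25] read 'c'  n5⇒n6  → match P2@[23:25]
[26] read 'c'  n6⇒n3 (via fail)  → match P1@[25:26]
[27] read 'a'  n3⇒n2 (via fail)  → match P0@[26:27],P3@[27:27]
[28] read 'c'  n2⇒n1 (via fail)
[29] read 'c'  n1⇒n3  → match P1@[28:29]
[30] read 'b'  n3⇒n0 (via fail)
[31] read 'c'  n0⇒n1
[32] read 'a'  n1⇒n2  → match P0@[31:32],P3@[32:32]
[33] read 'b'  n2⇒n5 (via fail)
[34] read 'c'  n5⇒n6  → match P2@[32:34]
[35] read 'a'  n6⇒n2 (via fail)  → match P0@[34:35],P3@[35:35]
[36] read 'c'  n2⇒n1 (via fail)
[37] read 'c'  n1⇒n3  → match P1@[36:37]
[38] read 'b'  n3⇒n0 (via fail)
[39] read 'a'  n0⇒n4  → match P3@[39:39]
[40] read 'c'  n4⇒n1 (via fail)
[41] read 'c'  n1⇒n3  → match P1@[40:41]
[42] read 'a'  n3⇒n2 (via fail)  → match P0@[41:42],P3@[42:42]
[43] read 'b'  n2⇒n5 (via fail)
[44] read 'c'  n5⇒n6  → match P2@[42:44]
[45] read 'a'  n6⇒n2 (via fail)  → match P0@[44:45],P3@[45:45]
[46] read 'b'  n2⇒n5 (via fail)
[47] read 'c'  n5⇒n6  → match P2@[45:47]
[48] read 'a'  n6⇒n2 (via fail)  → match P0@[47:48],P3@[48:48]
[49] read 'c'  n2⇒n1 (via fail)
[50] read 'a'  n1⇒n2  → match P0@[49:50],P3@[50:50]
[51] read 'b'  n2⇒n5 (via fail)
[52] read 'b'  n5⇒n0 (via fail)
[53] read 'a'  n0⇒n4  → match P3@[53:53]
[54] read 'b'  n4⇒n5
[55] read 'a'  n5⇒n4 (via fail)  → match P3@[55:55]
[56] read 'a'  n4⇒n4 (via fail)  → match P3@[56:56]
[57] read 'a'  n4⇒n4 (via fail)  → match P3@[57:57]
[58] read 'b'  n4⇒n5
[59] read 'c'  n5⇒n6  → match P2@[57:59]
[60] read 'a'  n6⇒n2 (via fail)  → match P0@[59:60],P3@[60:60]
[61] read 'a'  n2⇒n4 (via fail)  → match P3@[61:61]
[62] read 'c'  n4⇒n1 (via fail)
[63] read 'c'  n1⇒n3  → match P1@[62:63]
[64] read 'b'  n3⇒n0 (via fail)
[65] read 'c'  n0⇒n1
[66] read 'a'  n1⇒n2  → match P0@[65:66],P3@[66:66]
[67] read 'b'  n2⇒n5 (via fail)
[68] read 'c'  n5⇒n6  → match P2@[66:68]
[69] read 'a'  n6⇒n2 (via fail)  → match P0@[68:69],P3@[69:69]
[70] read 'a'  n2⇒n4 (via fail)  → match P3@[70:70]
[71] read 'b'  n4⇒n5
[72] read 'c'  n5⇒n6  → match P2@[70:72]
[73] read 'c'  n6⇒n3 (via fail)  → match P1@[72:73]

Matches: [[0,3],[1,3],[3,1],[4,1],[5,0],[5,3],[7,0],[7,3],[8,3],[10,2],[11,1],[12,0],[12,3],[14,2],[15,1],[20,0],[20,3],[22,3],[23,3],[25,2],[26,1],[27,0],[27,3],[29,1],[32,0],[32,3],[34,2],[35,0],[35,3],[37,1],[39,3],[41,1],[42,0],[42,3],[44,2],[45,0],[45,3],[47,2],[48,0],[48,3],[50,0],[50,3],[53,3],[55,3],[56,3],[57,3],[59,2],[60,0],[60,3],[61,3],[63,1],[66,0],[66,3],[68,2],[69,0],[69,3],[70,3],[72,2],[73,1]]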